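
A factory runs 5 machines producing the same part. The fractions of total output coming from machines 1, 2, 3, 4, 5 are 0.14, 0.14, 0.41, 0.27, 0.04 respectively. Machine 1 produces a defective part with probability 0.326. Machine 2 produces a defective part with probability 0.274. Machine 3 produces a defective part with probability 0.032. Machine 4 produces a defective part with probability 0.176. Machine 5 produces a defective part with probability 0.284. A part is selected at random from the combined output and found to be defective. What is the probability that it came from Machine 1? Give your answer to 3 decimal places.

Posterior probability ≈ 0.293

P(defective|M1) = 0.326; P(defective|M2) = 0.274; P(defective|M3) = 0.032; P(defective|M4) = 0.176; P(defective|M5) = 0.284.
Prior × likelihood for each source: 0.14·0.326=0.04564, 0.14·0.274=0.03836, 0.41·0.032=0.01312, 0.27·0.176=0.04752, 0.04·0.284=0.01136. Summing gives P(defective) = 0.15600.
P(Machine 1 | defective) = 0.04564 / 0.15600 = 0.293.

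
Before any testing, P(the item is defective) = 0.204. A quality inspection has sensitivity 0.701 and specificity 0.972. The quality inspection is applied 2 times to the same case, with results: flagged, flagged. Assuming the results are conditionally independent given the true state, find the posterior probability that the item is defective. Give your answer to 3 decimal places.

Let H be the event that the item is defective; start with P(H) = 0.204. P('flagged'|H) = 0.701, P('flagged'|¬H) = 0.028.
Update on result 1 ('flagged'): P(H) ← 0.701·0.2040 / (0.701·0.2040 + 0.028·0.7960) = 0.14300/0.16529 = 0.8652.
Update on result 2 ('flagged'): P(H) ← 0.701·0.8652 / (0.701·0.8652 + 0.028·0.1348) = 0.60648/0.61025 = 0.9938.

Posterior P(H) ≈ 0.994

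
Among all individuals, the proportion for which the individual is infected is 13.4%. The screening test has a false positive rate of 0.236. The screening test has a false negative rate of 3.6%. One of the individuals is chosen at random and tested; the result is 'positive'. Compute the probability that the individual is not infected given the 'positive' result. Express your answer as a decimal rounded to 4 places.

P(¬H | E) ≈ 0.6127

Write H for 'the individual is infected'. Prior odds H:¬H = 0.134/0.866 = 0.15473. For the 'positive' outcome, the likelihood ratio is 0.964/0.236 = 4.0847.
Posterior odds = 0.15473 × 4.0847 = 0.63205, so P(H|E) = 0.63205/(1+0.63205) = 0.3873. Then P(¬H|E) = 1 − 0.3873 = 0.6127.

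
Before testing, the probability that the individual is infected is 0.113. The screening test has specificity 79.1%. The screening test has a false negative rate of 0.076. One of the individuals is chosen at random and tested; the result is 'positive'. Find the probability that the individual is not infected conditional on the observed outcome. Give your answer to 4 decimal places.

P(¬H | E) ≈ 0.6397

Write H for 'the individual is infected'. Prior odds H:¬H = 0.113/0.887 = 0.12740. For the 'positive' outcome, the likelihood ratio is 0.924/0.209 = 4.4211.
Posterior odds = 0.12740 × 4.4211 = 0.56322, so P(H|E) = 0.56322/(1+0.56322) = 0.3603. Then P(¬H|E) = 1 − 0.3603 = 0.6397.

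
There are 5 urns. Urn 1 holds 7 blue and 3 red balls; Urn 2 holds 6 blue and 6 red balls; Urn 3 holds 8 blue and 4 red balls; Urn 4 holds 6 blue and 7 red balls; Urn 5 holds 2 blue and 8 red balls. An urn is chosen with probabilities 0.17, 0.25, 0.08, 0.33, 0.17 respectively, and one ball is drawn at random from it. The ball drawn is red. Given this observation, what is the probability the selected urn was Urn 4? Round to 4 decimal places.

P(red|Urn 1) = 0.3; P(red|Urn 2) = 0.5; P(red|Urn 3) = 0.3333; P(red|Urn 4) = 0.5385; P(red|Urn 5) = 0.8.
Prior × likelihood for each source: 0.17·0.3=0.05100, 0.25·0.5=0.1250, 0.08·0.3333=0.02667, 0.33·0.5385=0.1777, 0.17·0.8=0.1360. Summing gives P(red) = 0.51636.
P(Urn 4 | red) = 0.1777 / 0.51636 = 0.3441.

Posterior probability ≈ 0.3441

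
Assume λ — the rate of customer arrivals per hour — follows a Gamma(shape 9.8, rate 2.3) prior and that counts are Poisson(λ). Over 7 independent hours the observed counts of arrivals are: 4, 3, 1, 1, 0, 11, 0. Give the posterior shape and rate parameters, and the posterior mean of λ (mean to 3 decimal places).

The Poisson likelihood adds the total count to the shape and the number of exposure periods to the rate. Here ∑xᵢ = 20 and n = 7, so shape 9.8→29.8 and rate 2.3→9.3.
E[λ | data] = 29.8/9.3 = 3.204.

Posterior: Gamma(shape=29.8, rate=9.3); mean ≈ 3.204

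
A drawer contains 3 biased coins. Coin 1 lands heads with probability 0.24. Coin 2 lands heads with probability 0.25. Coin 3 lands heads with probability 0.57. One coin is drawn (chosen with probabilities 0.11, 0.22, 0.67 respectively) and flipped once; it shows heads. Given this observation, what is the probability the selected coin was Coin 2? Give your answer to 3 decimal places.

Posterior probability ≈ 0.119

P(heads|C1) = 0.24; P(heads|C2) = 0.25; P(heads|C3) = 0.57.
Prior × likelihood for each source: 0.11·0.24=0.02640, 0.22·0.25=0.05500, 0.67·0.57=0.3819. Summing gives P(heads) = 0.46330.
P(Coin 2 | heads) = 0.05500 / 0.46330 = 0.119.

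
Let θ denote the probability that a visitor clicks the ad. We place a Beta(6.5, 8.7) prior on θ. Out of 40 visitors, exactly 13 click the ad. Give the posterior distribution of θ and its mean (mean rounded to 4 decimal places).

Posterior: Beta(19.5, 35.7); mean ≈ 0.3533

Observing 13 successes and 27 failures updates Beta(6.5, 8.7) by adding the success and failure counts to the two shape parameters: α = 6.5+13 = 19.5, β = 8.7+27 = 35.7.
Posterior mean = α/(α+β) = 19.5/55.2 = 0.3533.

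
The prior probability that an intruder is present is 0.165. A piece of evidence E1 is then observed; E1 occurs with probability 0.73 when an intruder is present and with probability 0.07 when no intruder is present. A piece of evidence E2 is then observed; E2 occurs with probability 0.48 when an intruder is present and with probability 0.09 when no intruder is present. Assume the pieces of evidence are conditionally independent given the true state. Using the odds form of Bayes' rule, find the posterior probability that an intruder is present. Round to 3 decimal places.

Posterior probability ≈ 0.917

Prior odds = 0.165/(1−0.165) = 0.19760.
Likelihood ratio for E1 = 0.73/0.07 = 10.429.
Likelihood ratio for E2 = 0.48/0.09 = 5.3333.
Posterior odds = prior odds × LR₁ × LR₂ = 10.991.
Posterior probability = odds/(1+odds) = 10.991/11.991 = 0.917.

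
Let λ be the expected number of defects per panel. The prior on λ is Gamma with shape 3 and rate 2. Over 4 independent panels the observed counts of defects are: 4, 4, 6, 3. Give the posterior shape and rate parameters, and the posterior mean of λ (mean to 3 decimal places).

Posterior: Gamma(shape=20, rate=6); mean ≈ 3.333

Total count ∑xᵢ = 17 over n = 4 panels.
Gamma is conjugate to the Poisson likelihood: posterior is Gamma(shape = 3+17 = 20, rate = 2+4 = 6).
E[λ | data] = 20/6 = 3.333.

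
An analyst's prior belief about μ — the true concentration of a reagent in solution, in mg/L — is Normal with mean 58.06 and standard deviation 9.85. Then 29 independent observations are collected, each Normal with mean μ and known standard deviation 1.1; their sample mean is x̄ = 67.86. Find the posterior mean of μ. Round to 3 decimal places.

Prior precision 1/τ₀² = 1/9.85² = 0.0103069; data precision n/σ² = 29/1.1² = 23.9669.
Posterior precision = 0.0103069 + 23.9669 = 23.9772.
Posterior mean = (0.0103069·58.06 + 23.9669·67.86) / 23.9772 = 67.856.

Posterior mean ≈ 67.856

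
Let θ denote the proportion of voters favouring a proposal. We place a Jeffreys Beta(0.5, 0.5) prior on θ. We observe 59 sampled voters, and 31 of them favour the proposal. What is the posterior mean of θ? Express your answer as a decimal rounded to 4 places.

The binomial likelihood is conjugate to the Beta prior: with 31 successes and 28 failures, the posterior is Beta(0.5+31, 0.5+28) = Beta(31.5, 28.5).
Posterior mean = α/(α+β) = 31.5/60 = 0.5250.

Posterior mean ≈ 0.5250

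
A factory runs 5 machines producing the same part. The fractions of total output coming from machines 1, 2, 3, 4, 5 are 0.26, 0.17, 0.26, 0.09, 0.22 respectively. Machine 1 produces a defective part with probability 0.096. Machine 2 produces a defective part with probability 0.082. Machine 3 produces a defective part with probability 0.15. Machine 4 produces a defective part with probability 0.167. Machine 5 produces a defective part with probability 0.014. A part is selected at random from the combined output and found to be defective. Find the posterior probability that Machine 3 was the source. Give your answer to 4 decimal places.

Tabulate prior·likelihood by source: [1] prior 0.26, lik 0.096, product 0.02496; [2] prior 0.17, lik 0.082, product 0.01394; [3] prior 0.26, lik 0.15, product 0.03900; [4] prior 0.09, lik 0.167, product 0.01503; [5] prior 0.22, lik 0.014, product 0.003080.
Normalizing constant = 0.096010; the posterior for Machine 3 is its product over the sum, 0.03900/0.096010 = 0.4062.

Posterior probability ≈ 0.4062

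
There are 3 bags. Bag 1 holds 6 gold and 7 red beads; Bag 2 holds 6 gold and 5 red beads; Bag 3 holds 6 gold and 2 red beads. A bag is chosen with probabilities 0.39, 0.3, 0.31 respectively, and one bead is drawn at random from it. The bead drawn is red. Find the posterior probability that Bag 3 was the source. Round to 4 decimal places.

P(red|Bag 1) = 0.5385; P(red|Bag 2) = 0.4545; P(red|Bag 3) = 0.25.
Prior × likelihood for each source: 0.39·0.5385=0.2100, 0.3·0.4545=0.1364, 0.31·0.25=0.07750. Summing gives P(red) = 0.42386.
P(Bag 3 | red) = 0.07750 / 0.42386 = 0.1828.

Posterior probability ≈ 0.1828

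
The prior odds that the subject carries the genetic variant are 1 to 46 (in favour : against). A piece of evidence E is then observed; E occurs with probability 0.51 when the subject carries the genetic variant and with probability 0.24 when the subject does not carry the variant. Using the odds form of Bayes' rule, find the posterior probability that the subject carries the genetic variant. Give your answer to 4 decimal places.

Posterior probability ≈ 0.0442

Prior odds = 1/46 = 0.021739. In log-odds, ln(0.021739) = -3.8286.
Add log likelihood ratio: ln(2.1250) = 0.75377.
Posterior log-odds = -3.0749, so posterior odds = exp(-3.0749) = 0.046196. Converting, P(H|E) = 0.046196/1.0462 = 0.0442.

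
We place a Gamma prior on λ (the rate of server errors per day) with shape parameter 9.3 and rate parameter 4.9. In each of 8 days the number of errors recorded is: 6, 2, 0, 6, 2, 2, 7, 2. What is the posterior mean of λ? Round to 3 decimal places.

Total count ∑xᵢ = 27 over n = 8 days.
Gamma is conjugate to the Poisson likelihood: posterior is Gamma(shape = 9.3+27 = 36.3, rate = 4.9+8 = 12.9).
Posterior mean = shape/rate = 36.3/12.9 = 2.814.

Posterior mean ≈ 2.814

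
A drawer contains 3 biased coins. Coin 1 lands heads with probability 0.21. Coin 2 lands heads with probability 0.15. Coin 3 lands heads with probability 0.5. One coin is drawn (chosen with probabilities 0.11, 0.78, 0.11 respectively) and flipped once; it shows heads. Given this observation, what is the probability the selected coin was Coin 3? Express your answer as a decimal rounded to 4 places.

Posterior probability ≈ 0.2819

Tabulate prior·likelihood by source: [1] prior 0.11, lik 0.21, product 0.02310; [2] prior 0.78, lik 0.15, product 0.1170; [3] prior 0.11, lik 0.5, product 0.05500.
Normalizing constant = 0.19510; the posterior for Coin 3 is its product over the sum, 0.05500/0.19510 = 0.2819.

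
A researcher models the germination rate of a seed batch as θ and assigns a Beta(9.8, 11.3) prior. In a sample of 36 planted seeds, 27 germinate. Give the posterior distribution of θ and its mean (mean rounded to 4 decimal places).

Posterior: Beta(36.8, 20.3); mean ≈ 0.6445

Observing 27 successes and 9 failures updates Beta(9.8, 11.3) by adding the success and failure counts to the two shape parameters: α = 9.8+27 = 36.8, β = 11.3+9 = 20.3.
Posterior mean = α/(α+β) = 36.8/57.1 = 0.6445.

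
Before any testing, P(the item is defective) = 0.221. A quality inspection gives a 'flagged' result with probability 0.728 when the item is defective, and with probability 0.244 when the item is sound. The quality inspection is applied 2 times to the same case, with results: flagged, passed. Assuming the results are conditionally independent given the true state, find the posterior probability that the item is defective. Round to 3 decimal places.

Let H be the event that the item is defective; start with P(H) = 0.221. P('flagged'|H) = 0.728, P('flagged'|¬H) = 0.244.
Update on result 1 ('flagged'): P(H) ← 0.728·0.2210 / (0.728·0.2210 + 0.244·0.7790) = 0.16089/0.35096 = 0.4584.
Update on result 2 ('passed'): P(H) ← 0.272·0.4584 / (0.272·0.4584 + 0.756·0.5416) = 0.12469/0.53413 = 0.2334.

Posterior P(H) ≈ 0.233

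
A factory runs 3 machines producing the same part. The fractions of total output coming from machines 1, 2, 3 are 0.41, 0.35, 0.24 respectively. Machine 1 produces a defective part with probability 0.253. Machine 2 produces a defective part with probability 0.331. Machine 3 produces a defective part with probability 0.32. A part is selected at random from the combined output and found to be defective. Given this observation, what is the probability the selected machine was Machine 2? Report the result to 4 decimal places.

Posterior probability ≈ 0.3909

Tabulate prior·likelihood by source: [1] prior 0.41, lik 0.253, product 0.1037; [2] prior 0.35, lik 0.331, product 0.1158; [3] prior 0.24, lik 0.32, product 0.07680.
Normalizing constant = 0.29638; the posterior for Machine 2 is its product over the sum, 0.1158/0.29638 = 0.3909.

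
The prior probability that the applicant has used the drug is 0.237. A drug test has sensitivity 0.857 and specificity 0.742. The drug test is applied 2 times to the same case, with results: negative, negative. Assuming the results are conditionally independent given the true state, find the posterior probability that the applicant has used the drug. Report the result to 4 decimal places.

Let H be the event that the applicant has used the drug; start with P(H) = 0.237. P('positive'|H) = 0.857, P('positive'|¬H) = 0.258.
Update on result 1 ('negative'): P(H) ← 0.143·0.2370 / (0.143·0.2370 + 0.742·0.7630) = 0.033891/0.60004 = 0.0565.
Update on result 2 ('negative'): P(H) ← 0.143·0.0565 / (0.143·0.0565 + 0.742·0.9435) = 0.0080769/0.70817 = 0.0114.

Posterior P(H) ≈ 0.0114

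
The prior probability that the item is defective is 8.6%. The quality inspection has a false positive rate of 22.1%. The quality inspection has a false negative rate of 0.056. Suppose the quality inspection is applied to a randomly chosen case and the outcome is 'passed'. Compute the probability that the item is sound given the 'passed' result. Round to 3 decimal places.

P(¬H | E) ≈ 0.993

Let H be the event that the item is defective. P(H) = 0.086, so P(¬H) = 0.914. With E the 'passed' result, P(E|H) = 0.056 and P(E|¬H) = 0.779.
P(E) = 0.056·0.086 + 0.779·0.914 = 0.0048160 + 0.71201 = 0.71682.
By Bayes' theorem, P(H|E) = 0.0048160 / 0.71682 = 0.007. Hence P(¬H|E) = 1 − 0.007 = 0.993.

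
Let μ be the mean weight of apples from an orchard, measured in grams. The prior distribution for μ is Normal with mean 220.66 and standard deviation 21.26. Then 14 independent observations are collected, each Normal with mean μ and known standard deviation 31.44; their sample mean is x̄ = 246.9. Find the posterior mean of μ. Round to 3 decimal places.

Prior precision 1/τ₀² = 1/21.26² = 0.00221245; data precision n/σ² = 14/31.44² = 0.0141633.
Posterior precision = 0.00221245 + 0.0141633 = 0.0163757.
Posterior mean = (0.00221245·220.66 + 0.0141633·246.9) / 0.0163757 = 243.355.

Posterior mean ≈ 243.355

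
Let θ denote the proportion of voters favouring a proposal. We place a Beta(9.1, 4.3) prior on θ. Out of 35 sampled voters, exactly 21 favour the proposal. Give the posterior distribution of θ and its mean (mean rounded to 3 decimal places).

Posterior: Beta(30.1, 18.3); mean ≈ 0.622

The binomial likelihood is conjugate to the Beta prior: with 21 successes and 14 failures, the posterior is Beta(9.1+21, 4.3+14) = Beta(30.1, 18.3).
E[θ | data] = 30.1/(30.1+18.3) = 0.622.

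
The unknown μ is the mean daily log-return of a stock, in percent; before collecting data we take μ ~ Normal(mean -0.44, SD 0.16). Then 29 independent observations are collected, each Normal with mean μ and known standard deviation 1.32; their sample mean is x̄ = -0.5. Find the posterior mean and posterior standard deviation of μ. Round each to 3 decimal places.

Posterior mean ≈ -0.458; posterior SD ≈ 0.134

Prior precision 1/τ₀² = 1/0.16² = 39.0625; data precision n/σ² = 29/1.32² = 16.6437.
Posterior precision = 39.0625 + 16.6437 = 55.7062, giving posterior SD = 1/√55.7062 = 0.134.
Posterior mean = (39.0625·-0.44 + 16.6437·-0.5) / 55.7062 = -0.458.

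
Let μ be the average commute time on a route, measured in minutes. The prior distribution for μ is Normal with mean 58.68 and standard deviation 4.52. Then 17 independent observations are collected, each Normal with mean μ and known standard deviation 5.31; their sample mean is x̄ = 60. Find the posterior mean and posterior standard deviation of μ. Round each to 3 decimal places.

Posterior mean ≈ 59.901; posterior SD ≈ 1.239

Prior precision 1/τ₀² = 1/4.52² = 0.0489467; data precision n/σ² = 17/5.31² = 0.602920.
Posterior precision = 0.0489467 + 0.602920 = 0.651867, giving posterior SD = 1/√0.651867 = 1.239.
Posterior mean = (0.0489467·58.68 + 0.602920·60) / 0.651867 = 59.901.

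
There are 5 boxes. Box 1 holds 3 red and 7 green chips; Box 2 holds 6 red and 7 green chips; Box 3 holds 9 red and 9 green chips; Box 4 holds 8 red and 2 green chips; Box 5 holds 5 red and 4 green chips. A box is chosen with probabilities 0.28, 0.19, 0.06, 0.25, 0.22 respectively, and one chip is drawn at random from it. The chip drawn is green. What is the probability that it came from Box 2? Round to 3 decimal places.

P(green|Box 1) = 0.7; P(green|Box 2) = 0.5385; P(green|Box 3) = 0.5; P(green|Box 4) = 0.2; P(green|Box 5) = 0.4444.
Prior × likelihood for each source: 0.28·0.7=0.1960, 0.19·0.5385=0.1023, 0.06·0.5=0.03000, 0.25·0.2=0.05000, 0.22·0.4444=0.09778. Summing gives P(green) = 0.47609.
P(Box 2 | green) = 0.1023 / 0.47609 = 0.215.

Posterior probability ≈ 0.215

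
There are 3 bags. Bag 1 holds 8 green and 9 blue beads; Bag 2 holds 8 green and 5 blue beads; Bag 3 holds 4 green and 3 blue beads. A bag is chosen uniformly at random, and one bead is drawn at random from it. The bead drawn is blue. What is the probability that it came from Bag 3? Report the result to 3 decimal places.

Tabulate prior·likelihood by source: [1] prior 0.333333, lik 0.5294, product 0.1765; [2] prior 0.333333, lik 0.3846, product 0.1282; [3] prior 0.333333, lik 0.4286, product 0.1429.
Normalizing constant = 0.44753; the posterior for Bag 3 is its product over the sum, 0.1429/0.44753 = 0.319.

Posterior probability ≈ 0.319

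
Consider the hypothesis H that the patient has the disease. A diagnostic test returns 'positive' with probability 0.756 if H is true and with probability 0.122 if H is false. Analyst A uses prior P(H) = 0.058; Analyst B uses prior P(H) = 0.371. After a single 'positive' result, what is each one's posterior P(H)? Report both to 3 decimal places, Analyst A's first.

Analyst A: 0.276; Analyst B: 0.785

The likelihood ratio for a 'positive' result is 0.756/0.122 = 6.1967.
Analyst A: prior odds 0.058/0.942 = 0.061571; posterior odds 0.38154; posterior probability 0.276.
Analyst B: prior odds 0.371/0.629 = 0.58983; posterior odds 3.6550; posterior probability 0.785.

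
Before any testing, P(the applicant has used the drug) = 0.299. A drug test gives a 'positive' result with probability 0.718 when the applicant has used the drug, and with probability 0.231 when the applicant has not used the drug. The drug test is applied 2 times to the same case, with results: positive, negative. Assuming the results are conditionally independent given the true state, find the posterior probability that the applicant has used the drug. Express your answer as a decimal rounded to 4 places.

Posterior P(H) ≈ 0.3271

Let H be the event that the applicant has used the drug; start with P(H) = 0.299. P('positive'|H) = 0.718, P('positive'|¬H) = 0.231.
Update on result 1 ('positive'): P(H) ← 0.718·0.2990 / (0.718·0.2990 + 0.231·0.7010) = 0.21468/0.37661 = 0.5700.
Update on result 2 ('negative'): P(H) ← 0.282·0.5700 / (0.282·0.5700 + 0.769·0.4300) = 0.16075/0.49139 = 0.3271.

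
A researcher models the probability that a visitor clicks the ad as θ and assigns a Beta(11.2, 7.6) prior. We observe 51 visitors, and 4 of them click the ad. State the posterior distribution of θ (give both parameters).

Posterior: Beta(15.2, 54.6)

Observing 4 successes and 47 failures updates Beta(11.2, 7.6) by adding the success and failure counts to the two shape parameters: α = 11.2+4 = 15.2, β = 7.6+47 = 54.6.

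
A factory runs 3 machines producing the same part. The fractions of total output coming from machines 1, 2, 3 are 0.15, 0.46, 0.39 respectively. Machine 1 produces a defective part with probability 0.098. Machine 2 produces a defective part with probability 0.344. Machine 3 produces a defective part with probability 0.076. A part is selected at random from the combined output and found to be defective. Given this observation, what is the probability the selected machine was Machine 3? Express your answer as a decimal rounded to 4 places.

Posterior probability ≈ 0.1463

P(defective|M1) = 0.098; P(defective|M2) = 0.344; P(defective|M3) = 0.076.
Prior × likelihood for each source: 0.15·0.098=0.01470, 0.46·0.344=0.1582, 0.39·0.076=0.02964. Summing gives P(defective) = 0.20258.
P(Machine 3 | defective) = 0.02964 / 0.20258 = 0.1463.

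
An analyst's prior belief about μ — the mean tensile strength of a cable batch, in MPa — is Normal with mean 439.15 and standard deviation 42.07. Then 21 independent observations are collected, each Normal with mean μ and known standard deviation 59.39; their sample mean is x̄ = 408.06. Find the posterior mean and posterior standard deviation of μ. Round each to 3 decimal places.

Posterior mean ≈ 410.755; posterior SD ≈ 12.386

Prior precision 1/τ₀² = 1/42.07² = 0.00056501; data precision n/σ² = 21/59.39² = 0.00595378.
Posterior precision = 0.00056501 + 0.00595378 = 0.00651879, giving posterior SD = 1/√0.00651879 = 12.386.
Posterior mean = (0.00056501·439.15 + 0.00595378·408.06) / 0.00651879 = 410.755.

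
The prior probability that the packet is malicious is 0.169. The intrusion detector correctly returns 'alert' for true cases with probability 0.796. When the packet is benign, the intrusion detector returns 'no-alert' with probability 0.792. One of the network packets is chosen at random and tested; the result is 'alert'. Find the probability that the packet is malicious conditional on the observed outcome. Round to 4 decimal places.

P(H | E) ≈ 0.4377

Let H be the event that the packet is malicious. P(H) = 0.169, so P(¬H) = 0.831. With E the 'alert' result, P(E|H) = 0.796 and P(E|¬H) = 0.208.
P(E) = 0.796·0.169 + 0.208·0.831 = 0.13452 + 0.17285 = 0.30737.
By Bayes' theorem, P(H|E) = 0.13452 / 0.30737 = 0.4377.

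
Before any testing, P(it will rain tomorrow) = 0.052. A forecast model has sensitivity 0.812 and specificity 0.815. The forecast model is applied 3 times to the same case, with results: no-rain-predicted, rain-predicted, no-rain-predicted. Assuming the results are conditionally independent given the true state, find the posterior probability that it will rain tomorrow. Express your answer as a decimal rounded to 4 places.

Posterior P(H) ≈ 0.0126

Let H be the event that it will rain tomorrow; start with P(H) = 0.052. P('rain-predicted'|H) = 0.812, P('rain-predicted'|¬H) = 0.185.
Update on result 1 ('no-rain-predicted'): P(H) ← 0.188·0.0520 / (0.188·0.0520 + 0.815·0.9480) = 0.0097760/0.78240 = 0.0125.
Update on result 2 ('rain-predicted'): P(H) ← 0.812·0.0125 / (0.812·0.0125 + 0.185·0.9875) = 0.010146/0.19283 = 0.0526.
Update on result 3 ('no-rain-predicted'): P(H) ← 0.188·0.0526 / (0.188·0.0526 + 0.815·0.9474) = 0.0098915/0.78201 = 0.0126.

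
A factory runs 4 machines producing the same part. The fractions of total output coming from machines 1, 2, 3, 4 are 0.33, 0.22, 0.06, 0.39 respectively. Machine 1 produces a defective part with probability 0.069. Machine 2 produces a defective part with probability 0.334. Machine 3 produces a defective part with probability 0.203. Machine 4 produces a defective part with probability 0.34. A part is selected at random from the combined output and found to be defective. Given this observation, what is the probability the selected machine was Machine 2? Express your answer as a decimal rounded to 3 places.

Posterior probability ≈ 0.305

P(defective|M1) = 0.069; P(defective|M2) = 0.334; P(defective|M3) = 0.203; P(defective|M4) = 0.34.
Prior × likelihood for each source: 0.33·0.069=0.02277, 0.22·0.334=0.07348, 0.06·0.203=0.01218, 0.39·0.34=0.1326. Summing gives P(defective) = 0.24103.
P(Machine 2 | defective) = 0.07348 / 0.24103 = 0.305.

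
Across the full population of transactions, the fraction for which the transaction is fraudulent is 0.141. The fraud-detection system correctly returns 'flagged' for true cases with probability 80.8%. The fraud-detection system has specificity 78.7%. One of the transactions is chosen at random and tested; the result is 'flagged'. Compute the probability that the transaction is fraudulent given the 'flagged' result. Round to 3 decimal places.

P(H | E) ≈ 0.384

Let H be the event that the transaction is fraudulent. P(H) = 0.141, so P(¬H) = 0.859. With E the 'flagged' result, P(E|H) = 0.808 and P(E|¬H) = 0.213.
P(E) = 0.808·0.141 + 0.213·0.859 = 0.11393 + 0.18297 = 0.29690.
By Bayes' theorem, P(H|E) = 0.11393 / 0.29690 = 0.384.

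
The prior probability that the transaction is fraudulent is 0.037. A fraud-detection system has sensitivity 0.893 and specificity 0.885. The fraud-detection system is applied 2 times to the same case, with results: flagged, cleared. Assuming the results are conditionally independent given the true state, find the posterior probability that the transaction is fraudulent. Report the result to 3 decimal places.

Let H be the event that the transaction is fraudulent; start with P(H) = 0.037. P('flagged'|H) = 0.893, P('flagged'|¬H) = 0.115.
Update on result 1 ('flagged'): P(H) ← 0.893·0.0370 / (0.893·0.0370 + 0.115·0.9630) = 0.033041/0.14379 = 0.2298.
Update on result 2 ('cleared'): P(H) ← 0.107·0.2298 / (0.107·0.2298 + 0.885·0.7702) = 0.024588/0.70622 = 0.0348.

Posterior P(H) ≈ 0.035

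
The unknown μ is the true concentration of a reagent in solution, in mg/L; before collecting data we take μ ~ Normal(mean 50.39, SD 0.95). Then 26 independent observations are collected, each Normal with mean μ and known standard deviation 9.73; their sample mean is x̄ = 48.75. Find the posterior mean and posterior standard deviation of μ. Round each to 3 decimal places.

Posterior mean ≈ 50.064; posterior SD ≈ 0.850

Prior precision 1/τ₀² = 1/0.95² = 1.10803; data precision n/σ² = 26/9.73² = 0.274630.
Posterior precision = 1.10803 + 0.274630 = 1.38266, giving posterior SD = 1/√1.38266 = 0.850.
Posterior mean = (1.10803·50.39 + 0.274630·48.75) / 1.38266 = 50.064.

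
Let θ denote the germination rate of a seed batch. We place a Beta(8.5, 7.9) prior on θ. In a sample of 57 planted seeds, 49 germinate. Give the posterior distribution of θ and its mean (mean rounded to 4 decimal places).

Posterior: Beta(57.5, 15.9); mean ≈ 0.7834

The binomial likelihood is conjugate to the Beta prior: with 49 successes and 8 failures, the posterior is Beta(8.5+49, 7.9+8) = Beta(57.5, 15.9).
Posterior mean = α/(α+β) = 57.5/73.4 = 0.7834.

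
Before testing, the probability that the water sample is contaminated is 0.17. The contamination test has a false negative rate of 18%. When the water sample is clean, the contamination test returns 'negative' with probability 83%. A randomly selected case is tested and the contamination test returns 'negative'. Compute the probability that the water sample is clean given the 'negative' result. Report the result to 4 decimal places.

Let H be the event that the water sample is contaminated. P(H) = 0.17, so P(¬H) = 0.83. With E the 'negative' result, P(E|H) = 0.18 and P(E|¬H) = 0.83.
P(E) = 0.18·0.17 + 0.83·0.83 = 0.030600 + 0.68890 = 0.71950.
By Bayes' theorem, P(H|E) = 0.030600 / 0.71950 = 0.0425. Hence P(¬H|E) = 1 − 0.0425 = 0.9575.

P(¬H | E) ≈ 0.9575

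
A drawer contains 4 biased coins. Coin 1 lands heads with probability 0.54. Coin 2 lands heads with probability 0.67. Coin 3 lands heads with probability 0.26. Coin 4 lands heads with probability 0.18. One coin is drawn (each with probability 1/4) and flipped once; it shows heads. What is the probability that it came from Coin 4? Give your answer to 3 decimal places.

Tabulate prior·likelihood by source: [1] prior 0.25, lik 0.54, product 0.1350; [2] prior 0.25, lik 0.67, product 0.1675; [3] prior 0.25, lik 0.26, product 0.06500; [4] prior 0.25, lik 0.18, product 0.04500.
Normalizing constant = 0.41250; the posterior for Coin 4 is its product over the sum, 0.04500/0.41250 = 0.109.

Posterior probability ≈ 0.109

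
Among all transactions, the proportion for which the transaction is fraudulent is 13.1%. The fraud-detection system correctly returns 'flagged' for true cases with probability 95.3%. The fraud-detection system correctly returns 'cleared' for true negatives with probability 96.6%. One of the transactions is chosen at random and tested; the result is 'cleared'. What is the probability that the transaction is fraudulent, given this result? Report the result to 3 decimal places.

Let H be the event that the transaction is fraudulent. P(H) = 0.131, so P(¬H) = 0.869. With E the 'cleared' result, P(E|H) = 0.047 and P(E|¬H) = 0.966.
P(E) = 0.047·0.131 + 0.966·0.869 = 0.0061570 + 0.83945 = 0.84561.
By Bayes' theorem, P(H|E) = 0.0061570 / 0.84561 = 0.007.

P(H | E) ≈ 0.007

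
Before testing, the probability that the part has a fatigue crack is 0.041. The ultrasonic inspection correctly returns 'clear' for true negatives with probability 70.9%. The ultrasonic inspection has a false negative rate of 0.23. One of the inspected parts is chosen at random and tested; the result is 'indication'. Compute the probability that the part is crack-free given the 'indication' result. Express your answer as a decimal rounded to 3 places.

P(¬H | E) ≈ 0.898

Write H for 'the part has a fatigue crack'. Prior odds H:¬H = 0.041/0.959 = 0.042753. For the 'indication' outcome, the likelihood ratio is 0.77/0.291 = 2.6460.
Posterior odds = 0.042753 × 2.6460 = 0.11313, so P(H|E) = 0.11313/(1+0.11313) = 0.102. Then P(¬H|E) = 1 − 0.102 = 0.898.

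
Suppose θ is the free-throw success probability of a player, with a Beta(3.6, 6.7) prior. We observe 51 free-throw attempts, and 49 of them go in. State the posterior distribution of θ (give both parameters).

Observing 49 successes and 2 failures updates Beta(3.6, 6.7) by adding the success and failure counts to the two shape parameters: α = 3.6+49 = 52.6, β = 6.7+2 = 8.7.

Posterior: Beta(52.6, 8.7)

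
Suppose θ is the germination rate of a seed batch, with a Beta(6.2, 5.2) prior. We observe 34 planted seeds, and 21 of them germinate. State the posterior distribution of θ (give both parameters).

The binomial likelihood is conjugate to the Beta prior: with 21 successes and 13 failures, the posterior is Beta(6.2+21, 5.2+13) = Beta(27.2, 18.2).

Posterior: Beta(27.2, 18.2)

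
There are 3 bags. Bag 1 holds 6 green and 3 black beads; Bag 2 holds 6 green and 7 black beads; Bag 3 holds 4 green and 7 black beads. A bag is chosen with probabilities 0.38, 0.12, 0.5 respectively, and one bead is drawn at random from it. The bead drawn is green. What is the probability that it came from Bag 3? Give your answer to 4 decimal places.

Tabulate prior·likelihood by source: [1] prior 0.38, lik 0.6667, product 0.2533; [2] prior 0.12, lik 0.4615, product 0.05538; [3] prior 0.5, lik 0.3636, product 0.1818.
Normalizing constant = 0.49054; the posterior for Bag 3 is its product over the sum, 0.1818/0.49054 = 0.3707.

Posterior probability ≈ 0.3707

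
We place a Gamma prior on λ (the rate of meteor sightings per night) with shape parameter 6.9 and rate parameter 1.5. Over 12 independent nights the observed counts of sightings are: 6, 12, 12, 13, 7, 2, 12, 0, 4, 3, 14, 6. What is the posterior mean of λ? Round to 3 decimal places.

Posterior mean ≈ 7.252

Total count ∑xᵢ = 91 over n = 12 nights.
Gamma is conjugate to the Poisson likelihood: posterior is Gamma(shape = 6.9+91 = 97.9, rate = 1.5+12 = 13.5).
Posterior mean = shape/rate = 97.9/13.5 = 7.252.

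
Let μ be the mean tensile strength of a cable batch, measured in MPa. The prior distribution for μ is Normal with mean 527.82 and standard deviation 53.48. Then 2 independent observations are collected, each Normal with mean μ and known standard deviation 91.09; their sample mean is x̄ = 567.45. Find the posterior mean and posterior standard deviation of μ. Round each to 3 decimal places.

Posterior mean ≈ 543.992; posterior SD ≈ 41.146

Prior precision 1/τ₀² = 1/53.48² = 0.00034964; data precision n/σ² = 2/91.09² = 0.00024104.
Posterior precision = 0.00034964 + 0.00024104 = 0.00059068, giving posterior SD = 1/√0.00059068 = 41.146.
Posterior mean = (0.00034964·527.82 + 0.00024104·567.45) / 0.00059068 = 543.992.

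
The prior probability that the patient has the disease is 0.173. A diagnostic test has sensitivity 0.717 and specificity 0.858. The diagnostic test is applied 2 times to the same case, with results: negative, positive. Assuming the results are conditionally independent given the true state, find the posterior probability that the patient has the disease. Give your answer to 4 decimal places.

Let H be the event that the patient has the disease; start with P(H) = 0.173. P('positive'|H) = 0.717, P('positive'|¬H) = 0.142.
Update on result 1 ('negative'): P(H) ← 0.283·0.1730 / (0.283·0.1730 + 0.858·0.8270) = 0.048959/0.75852 = 0.0645.
Update on result 2 ('positive'): P(H) ← 0.717·0.0645 / (0.717·0.0645 + 0.142·0.9355) = 0.046279/0.17911 = 0.2584.

Posterior P(H) ≈ 0.2584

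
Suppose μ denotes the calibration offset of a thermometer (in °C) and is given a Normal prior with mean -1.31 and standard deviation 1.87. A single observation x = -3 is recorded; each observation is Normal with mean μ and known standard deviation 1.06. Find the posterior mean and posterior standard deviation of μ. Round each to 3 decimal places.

Prior precision 1/τ₀² = 1/1.87² = 0.285968; data precision n/σ² = 1/1.06² = 0.889996.
Posterior precision = 0.285968 + 0.889996 = 1.17596, giving posterior SD = 1/√1.17596 = 0.922.
Posterior mean = (0.285968·-1.31 + 0.889996·-3) / 1.17596 = -2.589.

Posterior mean ≈ -2.589; posterior SD ≈ 0.922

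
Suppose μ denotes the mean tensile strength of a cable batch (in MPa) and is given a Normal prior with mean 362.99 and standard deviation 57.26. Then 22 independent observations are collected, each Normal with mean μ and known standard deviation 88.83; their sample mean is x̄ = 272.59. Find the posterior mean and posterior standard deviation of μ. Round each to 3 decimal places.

Prior precision 1/τ₀² = 1/57.26² = 0.00030500; data precision n/σ² = 22/88.83² = 0.00278807.
Posterior precision = 0.00030500 + 0.00278807 = 0.00309307, giving posterior SD = 1/√0.00309307 = 17.981.
Posterior mean = (0.00030500·362.99 + 0.00278807·272.59) / 0.00309307 = 281.504.

Posterior mean ≈ 281.504; posterior SD ≈ 17.981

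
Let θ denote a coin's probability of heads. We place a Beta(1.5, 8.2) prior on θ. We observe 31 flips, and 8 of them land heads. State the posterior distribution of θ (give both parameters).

Observing 8 successes and 23 failures updates Beta(1.5, 8.2) by adding the success and failure counts to the two shape parameters: α = 1.5+8 = 9.5, β = 8.2+23 = 31.2.

Posterior: Beta(9.5, 31.2)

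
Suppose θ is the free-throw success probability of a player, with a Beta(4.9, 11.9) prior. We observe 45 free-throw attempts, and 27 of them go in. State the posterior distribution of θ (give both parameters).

Observing 27 successes and 18 failures updates Beta(4.9, 11.9) by adding the success and failure counts to the two shape parameters: α = 4.9+27 = 31.9, β = 11.9+18 = 29.9.

Posterior: Beta(31.9, 29.9)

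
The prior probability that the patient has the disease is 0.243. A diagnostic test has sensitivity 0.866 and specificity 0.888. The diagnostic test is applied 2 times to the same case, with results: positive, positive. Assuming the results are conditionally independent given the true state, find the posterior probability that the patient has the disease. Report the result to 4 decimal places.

With H the event that the patient has the disease, the joint likelihood of the observed sequence is P(data|H) = 0.866·0.866 = 0.74996 and P(data|¬H) = 0.112·0.112 = 0.012544.
Bayes: P(H|data) = 0.243·0.74996 / (0.243·0.74996 + 0.757·0.012544) = 0.18224/0.19174 = 0.9505.

Posterior P(H) ≈ 0.9505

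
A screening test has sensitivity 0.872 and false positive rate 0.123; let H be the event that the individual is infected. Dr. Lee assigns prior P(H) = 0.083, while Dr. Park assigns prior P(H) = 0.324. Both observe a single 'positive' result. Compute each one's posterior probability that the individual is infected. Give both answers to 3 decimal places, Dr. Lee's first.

The likelihood ratio for a 'positive' result is 0.872/0.123 = 7.0894.
Dr. Lee: prior odds 0.083/0.917 = 0.090513; posterior odds 0.64168; posterior probability 0.391.
Dr. Park: prior odds 0.324/0.676 = 0.47929; posterior odds 3.3979; posterior probability 0.773.

Dr. Lee: 0.391; Dr. Park: 0.773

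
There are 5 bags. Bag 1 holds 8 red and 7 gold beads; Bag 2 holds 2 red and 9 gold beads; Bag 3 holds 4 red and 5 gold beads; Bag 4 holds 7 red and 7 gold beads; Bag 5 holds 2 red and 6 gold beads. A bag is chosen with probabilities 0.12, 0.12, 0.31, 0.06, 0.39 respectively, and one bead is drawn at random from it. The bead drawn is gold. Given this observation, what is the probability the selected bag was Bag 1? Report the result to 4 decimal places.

Tabulate prior·likelihood by source: [1] prior 0.12, lik 0.4667, product 0.05600; [2] prior 0.12, lik 0.8182, product 0.09818; [3] prior 0.31, lik 0.5556, product 0.1722; [4] prior 0.06, lik 0.5, product 0.03000; [5] prior 0.39, lik 0.75, product 0.2925.
Normalizing constant = 0.64890; the posterior for Bag 1 is its product over the sum, 0.05600/0.64890 = 0.0863.

Posterior probability ≈ 0.0863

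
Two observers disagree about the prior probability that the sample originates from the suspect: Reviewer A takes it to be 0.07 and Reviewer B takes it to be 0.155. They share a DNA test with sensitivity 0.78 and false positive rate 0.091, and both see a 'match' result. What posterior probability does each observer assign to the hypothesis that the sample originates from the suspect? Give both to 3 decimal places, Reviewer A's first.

P('+'|H) = 0.78, P('+'|¬H) = 0.091.
Reviewer A: numerator 0.78·0.07 = 0.054600; evidence = 0.054600+0.091·0.93 = 0.13923; posterior = 0.392.
Reviewer B: numerator 0.78·0.155 = 0.12090; evidence = 0.12090+0.091·0.845 = 0.19779; posterior = 0.611.

Reviewer A: 0.392; Reviewer B: 0.611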